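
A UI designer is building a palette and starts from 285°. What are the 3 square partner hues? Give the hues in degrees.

A square tetradic scheme places four hues every 90°.
285 + 90 = 375 → 375 − 360 = 15°
285 + 180 = 465 → 465 − 360 = 105°
285 + 270 = 555 → 555 − 360 = 195°

15°, 105° and 195°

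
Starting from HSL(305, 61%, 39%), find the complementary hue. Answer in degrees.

The complement sits 180° across the wheel.
305 + 180 = 485 → 485 − 360 = 125°

125°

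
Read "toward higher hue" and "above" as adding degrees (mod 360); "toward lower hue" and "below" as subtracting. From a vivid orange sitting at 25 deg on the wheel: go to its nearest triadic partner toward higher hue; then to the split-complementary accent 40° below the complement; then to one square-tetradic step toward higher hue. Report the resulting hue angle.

25 + 120 = 145°   (triadic ↑)
145 + 140 = 285°   (split-comp 40° ↓)
285 + 90 = 375 → 375 − 360 = 15°   (square ↑)

15°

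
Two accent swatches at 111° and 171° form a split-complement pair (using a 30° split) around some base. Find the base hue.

The accents sit 30° either side of the complement, so the complement is their short-arc midpoint on the wheel.
Short-arc midpoint of 111° and 171°: 141°.
Base is 180° from the complement: 141 − 180 = -39 → -39 + 360 = 321°

321°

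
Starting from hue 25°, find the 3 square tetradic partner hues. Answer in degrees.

A square tetradic scheme places four hues every 90°.
25 + 90 = 115°
25 + 180 = 205°
25 + 270 = 295°

115°, 205°, and 295°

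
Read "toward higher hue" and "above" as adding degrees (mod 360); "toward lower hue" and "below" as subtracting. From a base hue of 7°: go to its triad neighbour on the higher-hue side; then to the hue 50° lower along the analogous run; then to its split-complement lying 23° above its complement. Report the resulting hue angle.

7 + 120 = 127°   (triadic ↑)
127 − 50 = 77°   (analog 50° ↓)
77 + 203 = 280°   (split-comp 23° ↑)

280°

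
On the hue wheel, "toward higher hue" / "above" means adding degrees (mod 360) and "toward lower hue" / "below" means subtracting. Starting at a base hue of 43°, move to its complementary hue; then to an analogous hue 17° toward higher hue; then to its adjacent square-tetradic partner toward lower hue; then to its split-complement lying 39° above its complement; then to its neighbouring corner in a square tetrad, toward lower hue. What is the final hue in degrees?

+180° (complement): 43 + 180 = 223°
+17° (analog 17° ↑): 223 + 17 = 240°
−90° (square ↓): 240 − 90 = 150°
+219° (split-comp 39° ↑): 150 + 219 = 369 → 369 − 360 = 9°
−90° (square ↓): 9 − 90 = -81 → -81 + 360 = 279°

279°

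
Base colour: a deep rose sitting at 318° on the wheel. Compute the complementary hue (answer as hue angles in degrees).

The complement sits 180° across the wheel.
318 + 180 = 498 → 498 − 360 = 138°

138°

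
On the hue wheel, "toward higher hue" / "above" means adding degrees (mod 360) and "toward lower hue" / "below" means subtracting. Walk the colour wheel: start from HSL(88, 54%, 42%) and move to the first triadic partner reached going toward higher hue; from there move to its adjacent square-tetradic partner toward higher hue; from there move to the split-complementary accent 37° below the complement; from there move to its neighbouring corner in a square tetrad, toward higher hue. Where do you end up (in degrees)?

171°

88 + 120 = 208°   (triadic ↑)
208 + 90 = 298°   (square ↑)
298 + 143 = 441 → 441 − 360 = 81°   (split-comp 37° ↓)
81 + 90 = 171°   (square ↑)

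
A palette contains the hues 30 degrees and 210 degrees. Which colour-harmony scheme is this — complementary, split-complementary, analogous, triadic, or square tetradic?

Sort the hues: 30°, 210°.
Successive gaps around the wheel: 180°, 180°.
Two hues 180° apart are complementary.

complementary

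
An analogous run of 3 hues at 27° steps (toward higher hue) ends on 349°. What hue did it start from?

2 steps of 27° (toward higher hue) give a net shift of +54°.
Start = end − shift: 349 − 54 = 295°

295°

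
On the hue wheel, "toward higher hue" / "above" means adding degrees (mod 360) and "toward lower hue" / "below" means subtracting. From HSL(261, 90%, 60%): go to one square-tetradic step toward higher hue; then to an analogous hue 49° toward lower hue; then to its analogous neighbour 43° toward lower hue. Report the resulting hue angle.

259°

261 + 90 = 351°   (square ↑)
351 − 49 = 302°   (analog 49° ↓)
302 − 43 = 259°   (analog 43° ↓)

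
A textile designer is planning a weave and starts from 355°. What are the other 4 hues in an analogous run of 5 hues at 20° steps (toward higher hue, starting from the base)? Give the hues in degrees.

15°, 35°, 55°, 75°

Analogous hues sit every 20° along the wheel.
355 + 20 = 375 → 375 − 360 = 15°
355 + 40 = 395 → 395 − 360 = 35°
355 + 60 = 415 → 415 − 360 = 55°
355 + 80 = 435 → 435 − 360 = 75°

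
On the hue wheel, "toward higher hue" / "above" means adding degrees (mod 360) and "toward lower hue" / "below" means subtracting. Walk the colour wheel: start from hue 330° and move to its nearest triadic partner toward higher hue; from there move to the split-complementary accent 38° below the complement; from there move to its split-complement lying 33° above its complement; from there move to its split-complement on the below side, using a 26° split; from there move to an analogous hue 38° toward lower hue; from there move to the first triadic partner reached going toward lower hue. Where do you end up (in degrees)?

+120° (triadic ↑): 330 + 120 = 450 → 450 − 360 = 90°
+142° (split-comp 38° ↓): 90 + 142 = 232°
+213° (split-comp 33° ↑): 232 + 213 = 445 → 445 − 360 = 85°
+154° (split-comp 26° ↓): 85 + 154 = 239°
−38° (analog 38° ↓): 239 − 38 = 201°
−120° (triadic ↓): 201 − 120 = 81°

81°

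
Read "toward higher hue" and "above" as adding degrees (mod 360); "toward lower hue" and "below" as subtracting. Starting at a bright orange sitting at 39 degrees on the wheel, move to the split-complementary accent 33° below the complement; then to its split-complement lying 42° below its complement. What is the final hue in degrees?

39 + 147 = 186°   (split-comp 33° ↓)
186 + 138 = 324°   (split-comp 42° ↓)

324°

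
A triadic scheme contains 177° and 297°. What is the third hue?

A triad spaces three hues 120° apart.
The full set is {57°, 177°, 297°}.

57°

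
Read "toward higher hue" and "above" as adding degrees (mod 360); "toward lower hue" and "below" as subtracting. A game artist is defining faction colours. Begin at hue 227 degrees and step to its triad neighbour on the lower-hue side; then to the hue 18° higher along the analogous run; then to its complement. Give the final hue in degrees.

triadic ↓ −120°: 227 − 120 = 107°
analog 18° ↑ +18°: 107 + 18 = 125°
complement +180°: 125 + 180 = 305°

305°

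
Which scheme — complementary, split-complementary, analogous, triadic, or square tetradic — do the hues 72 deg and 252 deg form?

Sort the hues: 72°, 252°.
Successive gaps around the wheel: 180°, 180°.
Two hues 180° apart are complementary.

complementary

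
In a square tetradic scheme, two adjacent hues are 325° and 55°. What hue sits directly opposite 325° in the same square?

A square tetradic scheme places four hues 90° apart; opposite corners are 180° apart.
325 + 180 = 505 → 505 − 360 = 145°

145°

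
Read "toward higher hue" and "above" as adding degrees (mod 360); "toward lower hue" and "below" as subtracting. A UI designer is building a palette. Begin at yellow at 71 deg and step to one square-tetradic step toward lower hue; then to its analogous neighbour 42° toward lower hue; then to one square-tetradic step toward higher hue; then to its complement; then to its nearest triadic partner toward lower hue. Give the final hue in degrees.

square ↓ −90°: 71 − 90 = -19 → -19 + 360 = 341°
analog 42° ↓ −42°: 341 − 42 = 299°
square ↑ +90°: 299 + 90 = 389 → 389 − 360 = 29°
complement +180°: 29 + 180 = 209°
triadic ↓ −120°: 209 − 120 = 89°

89°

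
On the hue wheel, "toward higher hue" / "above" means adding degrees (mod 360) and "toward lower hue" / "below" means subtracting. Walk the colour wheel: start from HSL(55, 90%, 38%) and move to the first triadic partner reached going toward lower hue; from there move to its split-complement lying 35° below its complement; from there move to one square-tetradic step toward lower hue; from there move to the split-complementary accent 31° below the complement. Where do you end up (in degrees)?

139°

−120° (triadic ↓): 55 − 120 = -65 → -65 + 360 = 295°
+145° (split-comp 35° ↓): 295 + 145 = 440 → 440 − 360 = 80°
−90° (square ↓): 80 − 90 = -10 → -10 + 360 = 350°
+149° (split-comp 31° ↓): 350 + 149 = 499 → 499 − 360 = 139°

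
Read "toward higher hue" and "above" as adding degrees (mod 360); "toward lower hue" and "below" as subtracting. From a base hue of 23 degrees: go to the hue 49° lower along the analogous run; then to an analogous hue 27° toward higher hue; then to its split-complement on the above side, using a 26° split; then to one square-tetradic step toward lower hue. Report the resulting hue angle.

23 − 49 = -26 → -26 + 360 = 334°   (analog 49° ↓)
334 + 27 = 361 → 361 − 360 = 1°   (analog 27° ↑)
1 + 206 = 207°   (split-comp 26° ↑)
207 − 90 = 117°   (square ↓)

117°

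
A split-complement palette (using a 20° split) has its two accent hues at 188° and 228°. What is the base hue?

28°

The accents sit 20° either side of the complement, so the complement is their short-arc midpoint on the wheel.
Short-arc midpoint of 188° and 228°: 208°.
Base is 180° from the complement: 208 − 180 = 28°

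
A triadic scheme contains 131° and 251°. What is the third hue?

11°

A triad spaces three hues 120° apart.
The full set is {11°, 131°, 251°}.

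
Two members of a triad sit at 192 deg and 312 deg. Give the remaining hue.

72°

A triad spaces three hues 120° apart.
The full set is {72°, 192°, 312°}.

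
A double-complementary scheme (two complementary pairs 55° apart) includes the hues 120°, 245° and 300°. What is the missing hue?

65°

A rectangular tetradic uses two complementary pairs 55° apart: offsets 0°, 55°, 180°, 235°.
Among {120°, 245°, 300°}, 120° and 300° are a 180° pair.
The remaining hue 245° needs its own complement: 245 + 180 = 425 → 425 − 360 = 65°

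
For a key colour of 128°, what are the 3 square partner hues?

218°, 308°, 38°

A square tetradic scheme places four hues every 90°.
128 + 90 = 218°
128 + 180 = 308°
128 + 270 = 398 → 398 − 360 = 38°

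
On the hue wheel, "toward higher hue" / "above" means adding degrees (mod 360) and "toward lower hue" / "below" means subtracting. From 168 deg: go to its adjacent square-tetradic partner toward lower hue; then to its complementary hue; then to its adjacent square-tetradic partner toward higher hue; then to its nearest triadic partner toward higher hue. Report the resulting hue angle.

108°

−90° (square ↓): 168 − 90 = 78°
+180° (complement): 78 + 180 = 258°
+90° (square ↑): 258 + 90 = 348°
+120° (triadic ↑): 348 + 120 = 468 → 468 − 360 = 108°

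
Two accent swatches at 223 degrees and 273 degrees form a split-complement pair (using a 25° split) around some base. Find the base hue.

68°

The accents sit 25° either side of the complement, so the complement is their short-arc midpoint on the wheel.
Short-arc midpoint of 223° and 273°: 248°.
Base is 180° from the complement: 248 − 180 = 68°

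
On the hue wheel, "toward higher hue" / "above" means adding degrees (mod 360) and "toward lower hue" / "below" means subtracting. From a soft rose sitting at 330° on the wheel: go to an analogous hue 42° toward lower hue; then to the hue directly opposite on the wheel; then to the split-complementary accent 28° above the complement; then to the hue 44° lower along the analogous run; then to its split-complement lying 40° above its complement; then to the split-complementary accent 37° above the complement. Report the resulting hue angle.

330 − 42 = 288°   (analog 42° ↓)
288 + 180 = 468 → 468 − 360 = 108°   (complement)
108 + 208 = 316°   (split-comp 28° ↑)
316 − 44 = 272°   (analog 44° ↓)
272 + 220 = 492 → 492 − 360 = 132°   (split-comp 40° ↑)
132 + 217 = 349°   (split-comp 37° ↑)

349°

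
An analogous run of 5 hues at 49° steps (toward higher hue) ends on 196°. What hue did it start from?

0°

4 steps of 49° (toward higher hue) give a net shift of +196°.
Start = end − shift: 196 − 196 = 0°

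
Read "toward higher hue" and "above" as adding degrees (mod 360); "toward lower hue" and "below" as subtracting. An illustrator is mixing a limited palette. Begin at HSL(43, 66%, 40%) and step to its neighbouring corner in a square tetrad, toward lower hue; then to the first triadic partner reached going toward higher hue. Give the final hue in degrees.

73°

−90° (square ↓): 43 − 90 = -47 → -47 + 360 = 313°
+120° (triadic ↑): 313 + 120 = 433 → 433 − 360 = 73°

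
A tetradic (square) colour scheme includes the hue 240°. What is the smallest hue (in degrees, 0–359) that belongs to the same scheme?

60°

A square tetradic scheme places four hues every 90°.
The full set through 240° is {60°, 150°, 240°, 330°}.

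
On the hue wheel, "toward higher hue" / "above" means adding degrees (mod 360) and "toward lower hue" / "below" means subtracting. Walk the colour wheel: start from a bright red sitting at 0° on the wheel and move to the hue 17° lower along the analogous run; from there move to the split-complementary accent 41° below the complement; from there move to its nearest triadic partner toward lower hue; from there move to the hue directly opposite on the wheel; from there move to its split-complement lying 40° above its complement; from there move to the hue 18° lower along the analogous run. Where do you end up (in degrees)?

0 − 17 = -17 → -17 + 360 = 343°   (analog 17° ↓)
343 + 139 = 482 → 482 − 360 = 122°   (split-comp 41° ↓)
122 − 120 = 2°   (triadic ↓)
2 + 180 = 182°   (complement)
182 + 220 = 402 → 402 − 360 = 42°   (split-comp 40° ↑)
42 − 18 = 24°   (analog 18° ↓)

24°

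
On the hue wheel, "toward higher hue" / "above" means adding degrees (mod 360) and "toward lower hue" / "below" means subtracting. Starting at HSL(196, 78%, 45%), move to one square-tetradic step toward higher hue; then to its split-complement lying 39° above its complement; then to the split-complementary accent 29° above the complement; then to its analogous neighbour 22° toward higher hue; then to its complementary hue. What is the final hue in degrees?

196°

+90° (square ↑): 196 + 90 = 286°
+219° (split-comp 39° ↑): 286 + 219 = 505 → 505 − 360 = 145°
+209° (split-comp 29° ↑): 145 + 209 = 354°
+22° (analog 22° ↑): 354 + 22 = 376 → 376 − 360 = 16°
+180° (complement): 16 + 180 = 196°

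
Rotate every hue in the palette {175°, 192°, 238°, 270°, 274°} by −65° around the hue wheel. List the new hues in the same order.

110°, 127°, 173°, 205°, 209°

175 − 65 = 110°
192 − 65 = 127°
238 − 65 = 173°
270 − 65 = 205°
274 − 65 = 209°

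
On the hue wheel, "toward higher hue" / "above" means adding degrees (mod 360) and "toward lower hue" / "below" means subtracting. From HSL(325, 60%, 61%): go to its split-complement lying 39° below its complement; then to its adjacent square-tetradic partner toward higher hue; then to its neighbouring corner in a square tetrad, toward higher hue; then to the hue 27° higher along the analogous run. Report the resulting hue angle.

313°

+141° (split-comp 39° ↓): 325 + 141 = 466 → 466 − 360 = 106°
+90° (square ↑): 106 + 90 = 196°
+90° (square ↑): 196 + 90 = 286°
+27° (analog 27° ↑): 286 + 27 = 313°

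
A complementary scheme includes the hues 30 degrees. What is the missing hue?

The complement sits 180° across the wheel.
The full set through 30° is {30°, 210°}.
Given {30°}, the missing hue is 210°.

210°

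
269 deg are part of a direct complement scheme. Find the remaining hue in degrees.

89°

The complement sits 180° across the wheel.
The full set through 269° is {89°, 269°}.
Given {269°}, the missing hue is 89°.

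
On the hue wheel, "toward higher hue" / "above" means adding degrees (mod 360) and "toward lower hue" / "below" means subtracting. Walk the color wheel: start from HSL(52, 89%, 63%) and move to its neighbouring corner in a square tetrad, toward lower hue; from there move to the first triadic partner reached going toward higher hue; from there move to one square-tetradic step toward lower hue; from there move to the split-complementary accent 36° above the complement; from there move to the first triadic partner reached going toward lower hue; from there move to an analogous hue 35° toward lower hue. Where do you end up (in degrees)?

−90° (square ↓): 52 − 90 = -38 → -38 + 360 = 322°
+120° (triadic ↑): 322 + 120 = 442 → 442 − 360 = 82°
−90° (square ↓): 82 − 90 = -8 → -8 + 360 = 352°
+216° (split-comp 36° ↑): 352 + 216 = 568 → 568 − 360 = 208°
−120° (triadic ↓): 208 − 120 = 88°
−35° (analog 35° ↓): 88 − 35 = 53°

53°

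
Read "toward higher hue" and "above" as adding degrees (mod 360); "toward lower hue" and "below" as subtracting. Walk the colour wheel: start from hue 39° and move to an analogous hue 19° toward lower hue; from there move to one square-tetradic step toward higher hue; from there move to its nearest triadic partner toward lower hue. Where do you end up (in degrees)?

350°

−19° (analog 19° ↓): 39 − 19 = 20°
+90° (square ↑): 20 + 90 = 110°
−120° (triadic ↓): 110 − 120 = -10 → -10 + 360 = 350°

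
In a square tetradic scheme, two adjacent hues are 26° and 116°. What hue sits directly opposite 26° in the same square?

206°

A square tetradic scheme places four hues 90° apart; opposite corners are 180° apart.
26 + 180 = 206°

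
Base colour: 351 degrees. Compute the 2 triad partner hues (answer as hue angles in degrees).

111° and 231°

351 + 120 = 471 → 471 − 360 = 111°
351 + 240 = 591 → 591 − 360 = 231°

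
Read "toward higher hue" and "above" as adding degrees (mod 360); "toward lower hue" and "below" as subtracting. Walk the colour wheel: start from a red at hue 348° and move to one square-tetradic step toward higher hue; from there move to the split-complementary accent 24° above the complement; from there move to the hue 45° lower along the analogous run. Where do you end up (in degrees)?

237°

+90° (square ↑): 348 + 90 = 438 → 438 − 360 = 78°
+204° (split-comp 24° ↑): 78 + 204 = 282°
−45° (analog 45° ↓): 282 − 45 = 237°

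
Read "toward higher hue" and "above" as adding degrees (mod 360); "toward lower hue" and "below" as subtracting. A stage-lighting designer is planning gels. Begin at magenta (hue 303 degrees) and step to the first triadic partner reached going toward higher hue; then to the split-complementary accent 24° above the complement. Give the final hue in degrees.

triadic ↑ +120°: 303 + 120 = 423 → 423 − 360 = 63°
split-comp 24° ↑ +204°: 63 + 204 = 267°

267°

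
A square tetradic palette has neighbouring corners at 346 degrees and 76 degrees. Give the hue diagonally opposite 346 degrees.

A square tetradic scheme places four hues 90° apart; opposite corners are 180° apart.
346 + 180 = 526 → 526 − 360 = 166°

166°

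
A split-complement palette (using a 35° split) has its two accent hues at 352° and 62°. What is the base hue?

207°

The accents sit 35° either side of the complement, so the complement is their short-arc midpoint on the wheel.
Short-arc midpoint of 352° and 62°: 27°.
Base is 180° from the complement: 27 − 180 = -153 → -153 + 360 = 207°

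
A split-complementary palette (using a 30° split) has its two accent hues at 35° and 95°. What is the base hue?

245°

The accents sit 30° either side of the complement, so the complement is their short-arc midpoint on the wheel.
Short-arc midpoint of 35° and 95°: 65°.
Base is 180° from the complement: 65 − 180 = -115 → -115 + 360 = 245°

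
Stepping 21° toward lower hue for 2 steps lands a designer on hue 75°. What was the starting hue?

2 steps of 21° (toward lower hue) give a net shift of −42°.
Start = end − shift: 75 + 42 = 117°

117°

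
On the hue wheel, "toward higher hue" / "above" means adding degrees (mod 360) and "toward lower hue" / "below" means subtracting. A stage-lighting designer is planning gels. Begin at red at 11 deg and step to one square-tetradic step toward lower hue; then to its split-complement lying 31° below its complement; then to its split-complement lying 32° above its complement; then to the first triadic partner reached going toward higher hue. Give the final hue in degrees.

42°

−90° (square ↓): 11 − 90 = -79 → -79 + 360 = 281°
+149° (split-comp 31° ↓): 281 + 149 = 430 → 430 − 360 = 70°
+212° (split-comp 32° ↑): 70 + 212 = 282°
+120° (triadic ↑): 282 + 120 = 402 → 402 − 360 = 42°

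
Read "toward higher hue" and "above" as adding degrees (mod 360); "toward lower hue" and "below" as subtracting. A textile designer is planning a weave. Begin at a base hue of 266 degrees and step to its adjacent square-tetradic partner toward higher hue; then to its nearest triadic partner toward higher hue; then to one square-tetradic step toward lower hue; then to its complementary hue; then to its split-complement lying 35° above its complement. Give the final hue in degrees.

61°

266 + 90 = 356°   (square ↑)
356 + 120 = 476 → 476 − 360 = 116°   (triadic ↑)
116 − 90 = 26°   (square ↓)
26 + 180 = 206°   (complement)
206 + 215 = 421 → 421 − 360 = 61°   (split-comp 35° ↑)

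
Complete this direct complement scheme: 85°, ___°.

265°

The complement sits 180° across the wheel.
The full set through 85° is {85°, 265°}.
Given {85°}, the missing hue is 265°.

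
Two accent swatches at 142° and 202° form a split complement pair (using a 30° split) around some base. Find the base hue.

352°

The accents sit 30° either side of the complement, so the complement is their short-arc midpoint on the wheel.
Short-arc midpoint of 142° and 202°: 172°.
Base is 180° from the complement: 172 − 180 = -8 → -8 + 360 = 352°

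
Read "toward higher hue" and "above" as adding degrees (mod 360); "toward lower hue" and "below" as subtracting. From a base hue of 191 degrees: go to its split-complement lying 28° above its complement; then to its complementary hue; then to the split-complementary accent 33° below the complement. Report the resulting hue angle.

split-comp 28° ↑ +208°: 191 + 208 = 399 → 399 − 360 = 39°
complement +180°: 39 + 180 = 219°
split-comp 33° ↓ +147°: 219 + 147 = 366 → 366 − 360 = 6°

6°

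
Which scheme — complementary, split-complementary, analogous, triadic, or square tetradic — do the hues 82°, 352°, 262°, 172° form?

Sort the hues: 82°, 172°, 262°, 352°.
Successive gaps around the wheel: 90°, 90°, 90°, 90°.
Four hues every 90° form a square tetradic scheme.

square tetradic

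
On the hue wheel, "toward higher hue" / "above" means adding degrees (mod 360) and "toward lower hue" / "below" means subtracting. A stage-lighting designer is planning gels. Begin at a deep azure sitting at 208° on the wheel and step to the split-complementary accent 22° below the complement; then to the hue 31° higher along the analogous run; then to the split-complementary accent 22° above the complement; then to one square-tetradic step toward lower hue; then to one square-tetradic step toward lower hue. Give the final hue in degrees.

split-comp 22° ↓ +158°: 208 + 158 = 366 → 366 − 360 = 6°
analog 31° ↑ +31°: 6 + 31 = 37°
split-comp 22° ↑ +202°: 37 + 202 = 239°
square ↓ −90°: 239 − 90 = 149°
square ↓ −90°: 149 − 90 = 59°

59°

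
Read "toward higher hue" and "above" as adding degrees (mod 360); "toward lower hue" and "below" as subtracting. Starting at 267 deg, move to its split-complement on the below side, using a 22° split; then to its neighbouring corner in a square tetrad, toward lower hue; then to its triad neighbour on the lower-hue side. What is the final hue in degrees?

215°

267 + 158 = 425 → 425 − 360 = 65°   (split-comp 22° ↓)
65 − 90 = -25 → -25 + 360 = 335°   (square ↓)
335 − 120 = 215°   (triadic ↓)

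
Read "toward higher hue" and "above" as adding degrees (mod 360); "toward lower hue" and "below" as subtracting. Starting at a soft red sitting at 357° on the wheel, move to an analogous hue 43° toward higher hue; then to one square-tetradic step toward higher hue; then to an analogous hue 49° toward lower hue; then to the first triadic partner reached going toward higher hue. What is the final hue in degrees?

201°

+43° (analog 43° ↑): 357 + 43 = 400 → 400 − 360 = 40°
+90° (square ↑): 40 + 90 = 130°
−49° (analog 49° ↓): 130 − 49 = 81°
+120° (triadic ↑): 81 + 120 = 201°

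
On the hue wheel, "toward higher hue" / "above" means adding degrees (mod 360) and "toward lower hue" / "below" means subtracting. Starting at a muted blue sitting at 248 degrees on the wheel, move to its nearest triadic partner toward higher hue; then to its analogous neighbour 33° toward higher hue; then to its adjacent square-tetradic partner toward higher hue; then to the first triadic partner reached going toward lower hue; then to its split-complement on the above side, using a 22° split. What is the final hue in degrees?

triadic ↑ +120°: 248 + 120 = 368 → 368 − 360 = 8°
analog 33° ↑ +33°: 8 + 33 = 41°
square ↑ +90°: 41 + 90 = 131°
triadic ↓ −120°: 131 − 120 = 11°
split-comp 22° ↑ +202°: 11 + 202 = 213°

213°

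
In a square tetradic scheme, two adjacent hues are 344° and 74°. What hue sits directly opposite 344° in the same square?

A square tetradic scheme places four hues 90° apart; opposite corners are 180° apart.
344 + 180 = 524 → 524 − 360 = 164°

164°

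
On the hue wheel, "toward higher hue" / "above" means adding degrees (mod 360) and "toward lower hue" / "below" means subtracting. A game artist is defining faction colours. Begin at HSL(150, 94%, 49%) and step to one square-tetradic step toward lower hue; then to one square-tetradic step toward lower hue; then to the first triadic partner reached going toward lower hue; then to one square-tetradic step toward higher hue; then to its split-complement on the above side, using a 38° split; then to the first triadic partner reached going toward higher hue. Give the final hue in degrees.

−90° (square ↓): 150 − 90 = 60°
−90° (square ↓): 60 − 90 = -30 → -30 + 360 = 330°
−120° (triadic ↓): 330 − 120 = 210°
+90° (square ↑): 210 + 90 = 300°
+218° (split-comp 38° ↑): 300 + 218 = 518 → 518 − 360 = 158°
+120° (triadic ↑): 158 + 120 = 278°

278°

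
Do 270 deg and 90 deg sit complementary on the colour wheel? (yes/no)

Angular distance: |270 − 90| = 180 = 180°.
Complementary requires 180°.

yes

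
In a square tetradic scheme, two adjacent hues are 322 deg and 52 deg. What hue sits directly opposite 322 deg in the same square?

142°

A square tetradic scheme places four hues 90° apart; opposite corners are 180° apart.
322 + 180 = 502 → 502 − 360 = 142°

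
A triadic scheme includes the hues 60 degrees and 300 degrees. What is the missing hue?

A triad places three hues 120° apart.
The full set through 60° is {60°, 180°, 300°}.
Given {60°, 300°}, the missing hue is 180°.

180°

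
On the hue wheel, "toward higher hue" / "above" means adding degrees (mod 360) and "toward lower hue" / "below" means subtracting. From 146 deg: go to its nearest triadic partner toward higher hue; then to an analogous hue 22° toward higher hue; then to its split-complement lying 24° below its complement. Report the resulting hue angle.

84°

146 + 120 = 266°   (triadic ↑)
266 + 22 = 288°   (analog 22° ↑)
288 + 156 = 444 → 444 − 360 = 84°   (split-comp 24° ↓)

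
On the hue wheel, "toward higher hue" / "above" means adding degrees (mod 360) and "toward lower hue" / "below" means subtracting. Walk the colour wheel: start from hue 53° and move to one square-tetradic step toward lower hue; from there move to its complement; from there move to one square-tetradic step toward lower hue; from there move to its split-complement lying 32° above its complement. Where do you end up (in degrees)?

53 − 90 = -37 → -37 + 360 = 323°   (square ↓)
323 + 180 = 503 → 503 − 360 = 143°   (complement)
143 − 90 = 53°   (square ↓)
53 + 212 = 265°   (split-comp 32° ↑)

265°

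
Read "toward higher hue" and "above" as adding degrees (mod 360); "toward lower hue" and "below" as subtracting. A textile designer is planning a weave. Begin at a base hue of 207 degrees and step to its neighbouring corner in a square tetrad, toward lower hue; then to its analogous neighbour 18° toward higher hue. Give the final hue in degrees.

135°

−90° (square ↓): 207 − 90 = 117°
+18° (analog 18° ↑): 117 + 18 = 135°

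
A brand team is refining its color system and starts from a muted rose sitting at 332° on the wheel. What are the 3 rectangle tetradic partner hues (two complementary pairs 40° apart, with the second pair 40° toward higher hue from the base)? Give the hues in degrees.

12°, 152°, 192°

A rectangular tetradic uses two complementary pairs 40° apart: offsets 0°, 40°, 180°, 220°.
332 + 40 = 372 → 372 − 360 = 12°
332 + 180 = 512 → 512 − 360 = 152°
332 + 220 = 552 → 552 − 360 = 192°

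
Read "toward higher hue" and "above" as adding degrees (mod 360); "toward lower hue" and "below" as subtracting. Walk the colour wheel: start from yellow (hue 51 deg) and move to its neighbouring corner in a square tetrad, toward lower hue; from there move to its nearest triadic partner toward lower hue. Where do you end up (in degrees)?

−90° (square ↓): 51 − 90 = -39 → -39 + 360 = 321°
−120° (triadic ↓): 321 − 120 = 201°

201°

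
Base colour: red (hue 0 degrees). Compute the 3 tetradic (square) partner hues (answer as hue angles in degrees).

90°, 180° and 270°

A square tetradic scheme places four hues every 90°.
0 + 90 = 90°
0 + 180 = 180°
0 + 270 = 270°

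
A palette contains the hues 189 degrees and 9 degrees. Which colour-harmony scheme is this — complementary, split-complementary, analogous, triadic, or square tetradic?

Sort the hues: 9°, 189°.
Successive gaps around the wheel: 180°, 180°.
Two hues 180° apart are complementary.

complementary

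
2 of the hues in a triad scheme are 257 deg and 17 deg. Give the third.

A triad places three hues 120° apart.
The full set through 17° is {17°, 137°, 257°}.
Given {17°, 257°}, the missing hue is 137°.

137°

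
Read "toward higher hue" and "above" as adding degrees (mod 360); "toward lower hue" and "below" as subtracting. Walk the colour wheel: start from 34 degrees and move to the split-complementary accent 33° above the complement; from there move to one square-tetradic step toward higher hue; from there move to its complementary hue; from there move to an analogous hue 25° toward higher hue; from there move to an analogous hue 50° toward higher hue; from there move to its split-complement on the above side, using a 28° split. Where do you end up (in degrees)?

+213° (split-comp 33° ↑): 34 + 213 = 247°
+90° (square ↑): 247 + 90 = 337°
+180° (complement): 337 + 180 = 517 → 517 − 360 = 157°
+25° (analog 25° ↑): 157 + 25 = 182°
+50° (analog 50° ↑): 182 + 50 = 232°
+208° (split-comp 28° ↑): 232 + 208 = 440 → 440 − 360 = 80°

80°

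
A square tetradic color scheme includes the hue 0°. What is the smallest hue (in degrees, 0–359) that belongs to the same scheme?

0°

A square tetradic scheme places four hues every 90°.
The full set through 0° is {0°, 90°, 180°, 270°}.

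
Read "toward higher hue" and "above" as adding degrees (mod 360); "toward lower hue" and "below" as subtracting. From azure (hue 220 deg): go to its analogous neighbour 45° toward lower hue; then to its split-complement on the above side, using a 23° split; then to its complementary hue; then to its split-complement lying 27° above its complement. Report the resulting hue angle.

220 − 45 = 175°   (analog 45° ↓)
175 + 203 = 378 → 378 − 360 = 18°   (split-comp 23° ↑)
18 + 180 = 198°   (complement)
198 + 207 = 405 → 405 − 360 = 45°   (split-comp 27° ↑)

45°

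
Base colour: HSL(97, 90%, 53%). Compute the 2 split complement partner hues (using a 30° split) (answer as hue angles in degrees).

247° and 307°

Complement of 97 deg: 97 + 180 = 277°
277 − 30 = 247°
277 + 30 = 307°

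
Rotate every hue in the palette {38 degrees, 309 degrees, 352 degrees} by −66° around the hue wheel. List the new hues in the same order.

332°, 243°, 286°

38 − 66 = -28 → -28 + 360 = 332°
309 − 66 = 243°
352 − 66 = 286°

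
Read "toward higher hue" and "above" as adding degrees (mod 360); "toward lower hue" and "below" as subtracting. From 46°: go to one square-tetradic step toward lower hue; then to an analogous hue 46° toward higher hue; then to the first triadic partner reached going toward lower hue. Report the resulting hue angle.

242°

46 − 90 = -44 → -44 + 360 = 316°   (square ↓)
316 + 46 = 362 → 362 − 360 = 2°   (analog 46° ↑)
2 − 120 = -118 → -118 + 360 = 242°   (triadic ↓)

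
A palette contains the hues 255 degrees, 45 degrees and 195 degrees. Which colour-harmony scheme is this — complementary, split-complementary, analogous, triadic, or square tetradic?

Sort the hues: 45°, 195°, 255°.
Successive gaps around the wheel: 150°, 60°, 150°.
Two 150° gaps and one 60° gap — a base hue opposite a pair of accents 30° either side of its complement — is the split-complementary pattern.

split-complementary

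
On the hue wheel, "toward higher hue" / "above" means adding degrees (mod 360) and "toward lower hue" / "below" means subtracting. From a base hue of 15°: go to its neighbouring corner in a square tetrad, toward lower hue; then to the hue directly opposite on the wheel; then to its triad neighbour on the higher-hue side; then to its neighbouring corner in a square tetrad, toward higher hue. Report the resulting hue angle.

−90° (square ↓): 15 − 90 = -75 → -75 + 360 = 285°
+180° (complement): 285 + 180 = 465 → 465 − 360 = 105°
+120° (triadic ↑): 105 + 120 = 225°
+90° (square ↑): 225 + 90 = 315°

315°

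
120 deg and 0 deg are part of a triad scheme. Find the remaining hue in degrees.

240°

A triad places three hues 120° apart.
The full set through 0° is {0°, 120°, 240°}.
Given {0°, 120°}, the missing hue is 240°.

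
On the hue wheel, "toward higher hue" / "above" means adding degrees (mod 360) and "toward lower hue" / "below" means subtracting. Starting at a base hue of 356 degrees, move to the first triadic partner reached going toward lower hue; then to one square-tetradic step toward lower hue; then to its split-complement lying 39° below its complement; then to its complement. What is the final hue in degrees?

triadic ↓ −120°: 356 − 120 = 236°
square ↓ −90°: 236 − 90 = 146°
split-comp 39° ↓ +141°: 146 + 141 = 287°
complement +180°: 287 + 180 = 467 → 467 − 360 = 107°

107°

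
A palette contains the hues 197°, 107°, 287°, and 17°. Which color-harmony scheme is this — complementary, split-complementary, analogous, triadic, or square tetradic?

square tetradic

Sort the hues: 17°, 107°, 197°, 287°.
Successive gaps around the wheel: 90°, 90°, 90°, 90°.
Four hues every 90° form a square tetradic scheme.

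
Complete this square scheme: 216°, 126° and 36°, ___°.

A square tetradic scheme places four hues every 90°.
The full set through 36° is {36°, 126°, 216°, 306°}.
Given {36°, 126°, 216°}, the missing hue is 306°.

306°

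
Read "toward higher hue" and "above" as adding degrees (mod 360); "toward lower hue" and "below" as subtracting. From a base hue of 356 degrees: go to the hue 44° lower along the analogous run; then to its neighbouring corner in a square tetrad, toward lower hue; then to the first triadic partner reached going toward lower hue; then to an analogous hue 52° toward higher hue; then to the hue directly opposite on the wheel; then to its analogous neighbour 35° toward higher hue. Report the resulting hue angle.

−44° (analog 44° ↓): 356 − 44 = 312°
−90° (square ↓): 312 − 90 = 222°
−120° (triadic ↓): 222 − 120 = 102°
+52° (analog 52° ↑): 102 + 52 = 154°
+180° (complement): 154 + 180 = 334°
+35° (analog 35° ↑): 334 + 35 = 369 → 369 − 360 = 9°

9°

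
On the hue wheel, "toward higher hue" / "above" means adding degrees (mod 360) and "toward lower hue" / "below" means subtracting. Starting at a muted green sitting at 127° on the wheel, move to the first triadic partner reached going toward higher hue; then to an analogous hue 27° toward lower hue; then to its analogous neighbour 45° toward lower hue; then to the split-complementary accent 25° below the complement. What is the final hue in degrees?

330°

triadic ↑ +120°: 127 + 120 = 247°
analog 27° ↓ −27°: 247 − 27 = 220°
analog 45° ↓ −45°: 220 − 45 = 175°
split-comp 25° ↓ +155°: 175 + 155 = 330°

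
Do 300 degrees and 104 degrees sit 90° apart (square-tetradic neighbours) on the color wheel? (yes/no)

no

Angular distance: |300 − 104| = 196; shorter arc = 360 − 196 = 164°.
90° apart (square-tetradic neighbours) requires 90°.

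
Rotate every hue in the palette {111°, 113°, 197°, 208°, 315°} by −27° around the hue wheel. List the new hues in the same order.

84°, 86°, 170°, 181°, 288°

111 − 27 = 84°
113 − 27 = 86°
197 − 27 = 170°
208 − 27 = 181°
315 − 27 = 288°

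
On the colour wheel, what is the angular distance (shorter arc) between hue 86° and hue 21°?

|86 − 21| = 65.
65 ≤ 180, so the shorter arc is 65°.

65°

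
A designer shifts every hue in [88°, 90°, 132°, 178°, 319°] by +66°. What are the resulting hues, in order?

154°, 156°, 198°, 244°, 25°

88 + 66 = 154°
90 + 66 = 156°
132 + 66 = 198°
178 + 66 = 244°
319 + 66 = 385 → 385 − 360 = 25°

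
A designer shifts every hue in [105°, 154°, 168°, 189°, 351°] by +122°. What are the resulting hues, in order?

227°, 276°, 290°, 311°, 113°

105 + 122 = 227°
154 + 122 = 276°
168 + 122 = 290°
189 + 122 = 311°
351 + 122 = 473 → 473 − 360 = 113°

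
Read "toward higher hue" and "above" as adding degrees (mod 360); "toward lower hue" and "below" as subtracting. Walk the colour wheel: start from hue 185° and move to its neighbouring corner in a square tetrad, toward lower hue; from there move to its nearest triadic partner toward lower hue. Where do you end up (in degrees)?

185 − 90 = 95°   (square ↓)
95 − 120 = -25 → -25 + 360 = 335°   (triadic ↓)

335°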